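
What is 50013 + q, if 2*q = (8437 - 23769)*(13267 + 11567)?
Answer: -190327431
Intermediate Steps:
q = -190377444 (q = ((8437 - 23769)*(13267 + 11567))/2 = (-15332*24834)/2 = (1/2)*(-380754888) = -190377444)
50013 + q = 50013 - 190377444 = -190327431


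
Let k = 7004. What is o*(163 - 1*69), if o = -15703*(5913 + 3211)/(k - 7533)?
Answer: 13467772168/529 ≈ 2.5459e+7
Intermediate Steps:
o = 143274172/529 (o = -15703*(5913 + 3211)/(7004 - 7533) = -15703/((-529/9124)) = -15703/((-529*1/9124)) = -15703/(-529/9124) = -15703*(-9124/529) = 143274172/529 ≈ 2.7084e+5)
o*(163 - 1*69) = 143274172*(163 - 1*69)/529 = 143274172*(163 - 69)/529 = (143274172/529)*94 = 13467772168/529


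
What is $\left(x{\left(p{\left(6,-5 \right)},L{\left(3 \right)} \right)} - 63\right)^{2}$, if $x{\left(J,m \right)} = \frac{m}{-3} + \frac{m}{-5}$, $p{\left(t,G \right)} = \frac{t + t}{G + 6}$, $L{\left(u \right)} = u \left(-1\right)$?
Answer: $\frac{94249}{25} \approx 3770.0$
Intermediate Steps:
$L{\left(u \right)} = - u$
$p{\left(t,G \right)} = \frac{2 t}{6 + G}$
$x{\left(J,m \right)} = - \frac{8 m}{15}$ ($x{\left(J,m \right)} = m \left(- \frac{1}{3}\right) + m \left(- \frac{1}{5}\right) = - \frac{m}{3} - \frac{m}{5} = - \frac{8 m}{15}$)
$\left(x{\left(p{\left(6,-5 \right)},L{\left(3 \right)} \right)} - 63\right)^{2} = \left(- \frac{8 \left(\left(-1\right) 3\right)}{15} - 63\right)^{2} = \left(\left(- \frac{8}{15}\right) \left(-3\right) - 63\right)^{2} = \left(\frac{8}{5} - 63\right)^{2} = \left(- \frac{307}{5}\right)^{2} = \frac{94249}{25}$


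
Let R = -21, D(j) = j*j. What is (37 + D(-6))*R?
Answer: -1533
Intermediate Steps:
D(j) = j²
(37 + D(-6))*R = (37 + (-6)²)*(-21) = (37 + 36)*(-21) = 73*(-21) = -1533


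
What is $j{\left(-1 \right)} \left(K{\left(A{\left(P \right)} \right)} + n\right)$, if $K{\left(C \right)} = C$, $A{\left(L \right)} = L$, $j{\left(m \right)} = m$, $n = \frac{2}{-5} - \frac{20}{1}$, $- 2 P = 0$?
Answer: $\frac{102}{5} \approx 20.4$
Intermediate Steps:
$P = 0$ ($P = \left(- \frac{1}{2}\right) 0 = 0$)
$n = - \frac{102}{5}$ ($n = 2 \left(- \frac{1}{5}\right) - 20 = - \frac{2}{5} - 20 = - \frac{102}{5} \approx -20.4$)
$j{\left(-1 \right)} \left(K{\left(A{\left(P \right)} \right)} + n\right) = - (0 - \frac{102}{5}) = \left(-1\right) \left(- \frac{102}{5}\right) = \frac{102}{5}$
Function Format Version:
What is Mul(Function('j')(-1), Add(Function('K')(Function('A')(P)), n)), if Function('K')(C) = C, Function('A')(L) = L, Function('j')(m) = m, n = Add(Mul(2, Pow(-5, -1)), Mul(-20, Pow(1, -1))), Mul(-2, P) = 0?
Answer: Rational(102, 5) ≈ 20.400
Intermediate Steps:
P = 0 (P = Mul(Rational(-1, 2), 0) = 0)
n = Rational(-102, 5) (n = Add(Mul(2, Rational(-1, 5)), Mul(-20, 1)) = Add(Rational(-2, 5), -20) = Rational(-102, 5) ≈ -20.400)
Mul(Function('j')(-1), Add(Function('K')(Function('A')(P)), n)) = Mul(-1, Add(0, Rational(-102, 5))) = Mul(-1, Rational(-102, 5)) = Rational(102, 5)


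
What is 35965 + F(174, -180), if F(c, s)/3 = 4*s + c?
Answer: 34327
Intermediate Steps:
F(c, s) = 3*c + 12*s (F(c, s) = 3*(4*s + c) = 3*(c + 4*s) = 3*c + 12*s)
35965 + F(174, -180) = 35965 + (3*174 + 12*(-180)) = 35965 + (522 - 2160) = 35965 - 1638 = 34327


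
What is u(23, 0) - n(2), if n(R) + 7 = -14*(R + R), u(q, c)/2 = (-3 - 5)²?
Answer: 191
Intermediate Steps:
u(q, c) = 128 (u(q, c) = 2*(-3 - 5)² = 2*(-8)² = 2*64 = 128)
n(R) = -7 - 28*R (n(R) = -7 - 14*(R + R) = -7 - 28*R)
u(23, 0) - n(2) = 128 - (-7 - 28*2) = 128 - (-7 - 56) = 128 - 1*(-63) = 128 + 63 = 191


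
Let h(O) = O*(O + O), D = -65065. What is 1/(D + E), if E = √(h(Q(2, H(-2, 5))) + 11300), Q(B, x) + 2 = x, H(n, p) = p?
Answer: -65065/4233442907 - √11318/4233442907 ≈ -1.5394e-5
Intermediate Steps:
Q(B, x) = -2 + x
h(O) = 2*O² (h(O) = O*(2*O) = 2*O²)
E = √11318 (E = √(2*(-2 + 5)² + 11300) = √(2*3² + 11300) = √(2*9 + 11300) = √(18 + 11300) = √11318 ≈ 106.39)
1/(D + E) = 1/(-65065 + √11318)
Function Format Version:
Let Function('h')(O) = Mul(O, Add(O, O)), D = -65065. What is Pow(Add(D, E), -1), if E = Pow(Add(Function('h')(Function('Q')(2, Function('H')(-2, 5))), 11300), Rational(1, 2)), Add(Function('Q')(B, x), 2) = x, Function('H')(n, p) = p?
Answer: Add(Rational(-65065, 4233442907), Mul(Rational(-1, 4233442907), Pow(11318, Rational(1, 2)))) ≈ -1.5394e-5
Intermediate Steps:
Function('Q')(B, x) = Add(-2, x)
Function('h')(O) = Mul(2, Pow(O, 2)) (Function('h')(O) = Mul(O, Mul(2, O)) = Mul(2, Pow(O, 2)))
E = Pow(11318, Rational(1, 2)) (E = Pow(Add(Mul(2, Pow(Add(-2, 5), 2)), 11300), Rational(1, 2)) = Pow(Add(Mul(2, Pow(3, 2)), 11300), Rational(1, 2)) = Pow(Add(Mul(2, 9), 11300), Rational(1, 2)) = Pow(Add(18, 11300), Rational(1, 2)) = Pow(11318, Rational(1, 2)) ≈ 106.39)
Pow(Add(D, E), -1) = Pow(Add(-65065, Pow(11318, Rational(1, 2))), -1)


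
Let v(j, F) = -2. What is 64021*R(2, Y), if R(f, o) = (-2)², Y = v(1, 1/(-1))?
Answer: 256084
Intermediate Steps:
Y = -2
R(f, o) = 4
64021*R(2, Y) = 64021*4 = 256084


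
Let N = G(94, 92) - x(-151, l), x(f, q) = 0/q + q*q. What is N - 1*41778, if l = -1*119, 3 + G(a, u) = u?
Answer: -55850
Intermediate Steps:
G(a, u) = -3 + u
l = -119
x(f, q) = q² (x(f, q) = 0 + q² = q²)
N = -14072 (N = (-3 + 92) - 1*(-119)² = 89 - 1*14161 = 89 - 14161 = -14072)
N - 1*41778 = -14072 - 1*41778 = -14072 - 41778 = -55850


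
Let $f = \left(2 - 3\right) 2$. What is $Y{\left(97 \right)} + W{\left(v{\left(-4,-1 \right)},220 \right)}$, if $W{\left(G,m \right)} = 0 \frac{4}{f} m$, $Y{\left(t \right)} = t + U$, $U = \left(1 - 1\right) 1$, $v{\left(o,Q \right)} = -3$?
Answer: $97$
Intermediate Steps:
$f = -2$ ($f = \left(-1\right) 2 = -2$)
$U = 0$ ($U = 0 \cdot 1 = 0$)
$Y{\left(t \right)} = t$ ($Y{\left(t \right)} = t + 0 = t$)
$W{\left(G,m \right)} = 0$ ($W{\left(G,m \right)} = 0 \frac{4}{-2} m = 0 \cdot 4 \left(- \frac{1}{2}\right) m = 0 \left(-2\right) m = 0 m = 0$)
$Y{\left(97 \right)} + W{\left(v{\left(-4,-1 \right)},220 \right)} = 97 + 0 = 97$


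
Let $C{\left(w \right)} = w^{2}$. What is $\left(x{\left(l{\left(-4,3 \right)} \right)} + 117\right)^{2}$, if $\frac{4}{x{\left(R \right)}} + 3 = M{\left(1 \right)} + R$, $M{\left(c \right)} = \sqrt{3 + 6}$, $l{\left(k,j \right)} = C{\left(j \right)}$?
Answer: $\frac{1117249}{81} \approx 13793.0$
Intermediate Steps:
$l{\left(k,j \right)} = j^{2}$
$M{\left(c \right)} = 3$ ($M{\left(c \right)} = \sqrt{9} = 3$)
$x{\left(R \right)} = \frac{4}{R}$ ($x{\left(R \right)} = \frac{4}{-3 + \left(3 + R\right)} = \frac{4}{R}$)
$\left(x{\left(l{\left(-4,3 \right)} \right)} + 117\right)^{2} = \left(\frac{4}{3^{2}} + 117\right)^{2} = \left(\frac{4}{9} + 117\right)^{2} = \left(\frac{1057}{9}\right)^{2} = \frac{1117249}{81}$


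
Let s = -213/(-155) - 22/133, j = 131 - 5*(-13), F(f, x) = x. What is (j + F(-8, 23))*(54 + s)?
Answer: 249250251/20615 ≈ 12091.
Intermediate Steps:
j = 196 (j = 131 + 65 = 196)
s = 24919/20615 (s = -213*(-1/155) - 22*1/133 = 213/155 - 22/133 = 24919/20615 ≈ 1.2088)
(j + F(-8, 23))*(54 + s) = (196 + 23)*(54 + 24919/20615) = 219*(1138129/20615) = 249250251/20615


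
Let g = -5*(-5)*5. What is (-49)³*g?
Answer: -14706125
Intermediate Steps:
g = 125 (g = 25*5 = 125)
(-49)³*g = (-49)³*125 = -117649*125 = -14706125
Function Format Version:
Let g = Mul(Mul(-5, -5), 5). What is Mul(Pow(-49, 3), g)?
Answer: -14706125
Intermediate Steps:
g = 125 (g = Mul(25, 5) = 125)
Mul(Pow(-49, 3), g) = Mul(Pow(-49, 3), 125) = Mul(-117649, 125) = -14706125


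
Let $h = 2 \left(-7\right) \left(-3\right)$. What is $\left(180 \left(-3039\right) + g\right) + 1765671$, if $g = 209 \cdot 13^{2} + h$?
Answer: $1254014$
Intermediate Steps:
$h = 42$ ($h = \left(-14\right) \left(-3\right) = 42$)
$g = 35363$ ($g = 209 \cdot 13^{2} + 42 = 209 \cdot 169 + 42 = 35321 + 42 = 35363$)
$\left(180 \left(-3039\right) + g\right) + 1765671 = \left(180 \left(-3039\right) + 35363\right) + 1765671 = \left(-547020 + 35363\right) + 1765671 = -511657 + 1765671 = 1254014$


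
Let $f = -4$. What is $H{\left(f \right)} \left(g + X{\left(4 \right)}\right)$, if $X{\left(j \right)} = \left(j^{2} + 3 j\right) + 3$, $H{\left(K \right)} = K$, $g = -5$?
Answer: $-104$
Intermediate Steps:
$X{\left(j \right)} = 3 + j^{2} + 3 j$
$H{\left(f \right)} \left(g + X{\left(4 \right)}\right) = - 4 \left(-5 + \left(3 + 4^{2} + 3 \cdot 4\right)\right) = - 4 \left(-5 + \left(3 + 16 + 12\right)\right) = - 4 \left(-5 + 31\right) = \left(-4\right) 26 = -104$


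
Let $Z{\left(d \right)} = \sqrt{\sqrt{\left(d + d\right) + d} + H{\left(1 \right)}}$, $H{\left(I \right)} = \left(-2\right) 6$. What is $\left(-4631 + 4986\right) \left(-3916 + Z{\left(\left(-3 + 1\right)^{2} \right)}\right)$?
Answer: $-1390180 + 355 i \sqrt{12 - 2 \sqrt{3}} \approx -1.3902 \cdot 10^{6} + 1037.2 i$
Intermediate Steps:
$H{\left(I \right)} = -12$
$Z{\left(d \right)} = \sqrt{-12 + \sqrt{3} \sqrt{d}}$ ($Z{\left(d \right)} = \sqrt{\sqrt{\left(d + d\right) + d} - 12} = \sqrt{\sqrt{2 d + d} - 12} = \sqrt{\sqrt{3 d} - 12} = \sqrt{\sqrt{3} \sqrt{d} - 12} = \sqrt{-12 + \sqrt{3} \sqrt{d}}$)
$\left(-4631 + 4986\right) \left(-3916 + Z{\left(\left(-3 + 1\right)^{2} \right)}\right) = \left(-4631 + 4986\right) \left(-3916 + \sqrt{-12 + \sqrt{3} \sqrt{\left(-3 + 1\right)^{2}}}\right) = 355 \left(-3916 + \sqrt{-12 + \sqrt{3} \sqrt{\left(-2\right)^{2}}}\right) = 355 \left(-3916 + \sqrt{-12 + \sqrt{3} \sqrt{4}}\right) = 355 \left(-3916 + \sqrt{-12 + \sqrt{3} \cdot 2}\right) = 355 \left(-3916 + \sqrt{-12 + 2 \sqrt{3}}\right) = -1390180 + 355 \sqrt{-12 + 2 \sqrt{3}}$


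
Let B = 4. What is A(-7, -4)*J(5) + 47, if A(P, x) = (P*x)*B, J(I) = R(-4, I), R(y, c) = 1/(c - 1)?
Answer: 75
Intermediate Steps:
R(y, c) = 1/(-1 + c)
J(I) = 1/(-1 + I)
A(P, x) = 4*P*x (A(P, x) = (P*x)*4 = 4*P*x)
A(-7, -4)*J(5) + 47 = (4*(-7)*(-4))/(-1 + 5) + 47 = 112/4 + 47 = 112*(¼) + 47 = 28 + 47 = 75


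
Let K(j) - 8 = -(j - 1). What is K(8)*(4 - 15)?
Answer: -11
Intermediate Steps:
K(j) = 9 - j (K(j) = 8 - (j - 1) = 8 - (-1 + j) = 8 + (1 - j) = 9 - j)
K(8)*(4 - 15) = (9 - 1*8)*(4 - 15) = (9 - 8)*(-11) = 1*(-11) = -11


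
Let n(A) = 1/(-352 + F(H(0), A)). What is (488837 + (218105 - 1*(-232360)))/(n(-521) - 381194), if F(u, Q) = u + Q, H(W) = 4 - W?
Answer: -816253438/331257587 ≈ -2.4641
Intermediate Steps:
F(u, Q) = Q + u
n(A) = 1/(-348 + A) (n(A) = 1/(-352 + (A + (4 - 1*0))) = 1/(-352 + (A + (4 + 0))) = 1/(-352 + (A + 4)) = 1/(-352 + (4 + A)) = 1/(-348 + A))
(488837 + (218105 - 1*(-232360)))/(n(-521) - 381194) = (488837 + (218105 - 1*(-232360)))/(1/(-348 - 521) - 381194) = (488837 + (218105 + 232360))/(1/(-869) - 381194) = (488837 + 450465)/(-1/869 - 381194) = 939302/(-331257587/869) = 939302*(-869/331257587) = -816253438/331257587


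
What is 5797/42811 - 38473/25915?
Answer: -48285108/35788615 ≈ -1.3492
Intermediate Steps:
5797/42811 - 38473/25915 = 5797*(1/42811) - 38473*1/25915 = 187/1381 - 38473/25915 = -48285108/35788615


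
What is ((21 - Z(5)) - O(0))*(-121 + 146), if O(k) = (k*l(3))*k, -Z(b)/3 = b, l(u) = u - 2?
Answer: 900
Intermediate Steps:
l(u) = -2 + u
Z(b) = -3*b
O(k) = k² (O(k) = (k*(-2 + 3))*k = (k*1)*k = k*k = k²)
((21 - Z(5)) - O(0))*(-121 + 146) = ((21 - (-3)*5) - 1*0²)*(-121 + 146) = ((21 - 1*(-15)) - 1*0)*25 = ((21 + 15) + 0)*25 = (36 + 0)*25 = 36*25 = 900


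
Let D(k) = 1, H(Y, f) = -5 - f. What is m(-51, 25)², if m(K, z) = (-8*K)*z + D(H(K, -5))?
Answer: 104060401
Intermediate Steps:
m(K, z) = 1 - 8*K*z (m(K, z) = (-8*K)*z + 1 = -8*K*z + 1 = 1 - 8*K*z)
m(-51, 25)² = (1 - 8*(-51)*25)² = (1 + 10200)² = 10201² = 104060401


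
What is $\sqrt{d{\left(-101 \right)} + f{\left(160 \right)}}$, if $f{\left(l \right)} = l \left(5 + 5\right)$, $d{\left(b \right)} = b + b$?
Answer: $\sqrt{1398} \approx 37.39$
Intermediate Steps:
$d{\left(b \right)} = 2 b$
$f{\left(l \right)} = 10 l$ ($f{\left(l \right)} = l 10 = 10 l$)
$\sqrt{d{\left(-101 \right)} + f{\left(160 \right)}} = \sqrt{2 \left(-101\right) + 10 \cdot 160} = \sqrt{-202 + 1600} = \sqrt{1398}$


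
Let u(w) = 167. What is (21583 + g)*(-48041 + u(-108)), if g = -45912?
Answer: 1164726546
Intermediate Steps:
(21583 + g)*(-48041 + u(-108)) = (21583 - 45912)*(-48041 + 167) = -24329*(-47874) = 1164726546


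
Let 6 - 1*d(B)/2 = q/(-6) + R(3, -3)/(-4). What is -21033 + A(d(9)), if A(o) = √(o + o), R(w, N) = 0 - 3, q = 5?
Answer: -21033 + √219/3 ≈ -21028.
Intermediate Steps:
R(w, N) = -3
d(B) = 73/6 (d(B) = 12 - 2*(5/(-6) - 3/(-4)) = 12 - 2*(5*(-⅙) - 3*(-¼)) = 12 - 2*(-⅚ + ¾) = 12 - 2*(-1/12) = 12 + ⅙ = 73/6)
A(o) = √2*√o (A(o) = √(2*o) = √2*√o)
-21033 + A(d(9)) = -21033 + √2*√(73/6) = -21033 + √2*(√438/6) = -21033 + √219/3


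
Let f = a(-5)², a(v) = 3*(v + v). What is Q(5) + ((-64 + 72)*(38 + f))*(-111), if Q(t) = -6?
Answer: -832950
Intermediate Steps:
a(v) = 6*v (a(v) = 3*(2*v) = 6*v)
f = 900 (f = (6*(-5))² = (-30)² = 900)
Q(5) + ((-64 + 72)*(38 + f))*(-111) = -6 + ((-64 + 72)*(38 + 900))*(-111) = -6 + (8*938)*(-111) = -6 + 7504*(-111) = -6 - 832944 = -832950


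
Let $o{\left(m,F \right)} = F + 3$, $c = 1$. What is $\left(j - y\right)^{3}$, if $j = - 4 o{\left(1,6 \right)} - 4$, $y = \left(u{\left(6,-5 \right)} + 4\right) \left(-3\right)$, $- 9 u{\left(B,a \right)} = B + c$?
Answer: $- \frac{753571}{27} \approx -27910.0$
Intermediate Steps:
$o{\left(m,F \right)} = 3 + F$
$u{\left(B,a \right)} = - \frac{1}{9} - \frac{B}{9}$ ($u{\left(B,a \right)} = - \frac{B + 1}{9} = - \frac{1 + B}{9} = - \frac{1}{9} - \frac{B}{9}$)
$y = - \frac{29}{3}$ ($y = \left(\left(- \frac{1}{9} - \frac{2}{3}\right) + 4\right) \left(-3\right) = \left(- \frac{7}{9} + 4\right) \left(-3\right) = \frac{29}{9} \left(-3\right) = - \frac{29}{3} \approx -9.6667$)
$j = -40$ ($j = - 4 \left(3 + 6\right) - 4 = \left(-4\right) 9 - 4 = -36 - 4 = -40$)
$\left(j - y\right)^{3} = \left(-40 - - \frac{29}{3}\right)^{3} = \left(-40 + \frac{29}{3}\right)^{3} = \left(- \frac{91}{3}\right)^{3} = - \frac{753571}{27}$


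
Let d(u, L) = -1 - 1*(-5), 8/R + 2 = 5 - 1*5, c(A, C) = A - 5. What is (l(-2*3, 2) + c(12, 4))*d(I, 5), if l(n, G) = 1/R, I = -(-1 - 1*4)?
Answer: 27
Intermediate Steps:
c(A, C) = -5 + A
I = 5 (I = -(-1 - 4) = -1*(-5) = 5)
R = -4 (R = 8/(-2 + (5 - 1*5)) = 8/(-2 + (5 - 5)) = 8/(-2 + 0) = 8/(-2) = 8*(-½) = -4)
d(u, L) = 4 (d(u, L) = -1 + 5 = 4)
l(n, G) = -¼ (l(n, G) = 1/(-4) = -¼)
(l(-2*3, 2) + c(12, 4))*d(I, 5) = (-¼ + (-5 + 12))*4 = (-¼ + 7)*4 = (27/4)*4 = 27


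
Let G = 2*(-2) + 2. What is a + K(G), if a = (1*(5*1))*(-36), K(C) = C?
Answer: -182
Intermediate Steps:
G = -2 (G = -4 + 2 = -2)
a = -180 (a = (1*5)*(-36) = 5*(-36) = -180)
a + K(G) = -180 - 2 = -182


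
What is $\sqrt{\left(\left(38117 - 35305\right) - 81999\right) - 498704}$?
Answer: $i \sqrt{577891} \approx 760.19 i$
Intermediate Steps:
$\sqrt{\left(\left(38117 - 35305\right) - 81999\right) - 498704} = \sqrt{\left(2812 - 81999\right) - 498704} = \sqrt{-79187 - 498704} = \sqrt{-577891} = i \sqrt{577891}$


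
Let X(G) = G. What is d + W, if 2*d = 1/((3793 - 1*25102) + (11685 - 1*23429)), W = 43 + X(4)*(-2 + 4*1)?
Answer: 3371405/66106 ≈ 51.000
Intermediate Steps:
W = 51 (W = 43 + 4*(-2 + 4*1) = 43 + 4*(-2 + 4) = 43 + 4*2 = 43 + 8 = 51)
d = -1/66106 (d = 1/(2*((3793 - 1*25102) + (11685 - 1*23429))) = 1/(2*((3793 - 25102) + (11685 - 23429))) = 1/(2*(-21309 - 11744)) = (1/2)/(-33053) = (1/2)*(-1/33053) = -1/66106 ≈ -1.5127e-5)
d + W = -1/66106 + 51 = 3371405/66106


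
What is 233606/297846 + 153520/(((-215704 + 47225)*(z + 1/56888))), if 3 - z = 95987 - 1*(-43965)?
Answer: 17408098467351823043/22195018337235885243 ≈ 0.78432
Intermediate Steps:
z = -139949 (z = 3 - (95987 - 1*(-43965)) = 3 - (95987 + 43965) = 3 - 1*139952 = 3 - 139952 = -139949)
233606/297846 + 153520/(((-215704 + 47225)*(z + 1/56888))) = 233606/297846 + 153520/(((-215704 + 47225)*(-139949 + 1/56888))) = 233606*(1/297846) + 153520/((-168479*(-139949 + 1/56888))) = 116803/148923 + 153520/((-168479*(-7961418711/56888))) = 116803/148923 + 153520/(1341331863010569/56888) = 116803/148923 + 153520*(56888/1341331863010569) = 116803/148923 + 8733445760/1341331863010569 = 17408098467351823043/22195018337235885243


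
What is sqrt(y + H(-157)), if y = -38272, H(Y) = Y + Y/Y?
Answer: 2*I*sqrt(9607) ≈ 196.03*I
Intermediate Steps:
H(Y) = 1 + Y (H(Y) = Y + 1 = 1 + Y)
sqrt(y + H(-157)) = sqrt(-38272 + (1 - 157)) = sqrt(-38272 - 156) = sqrt(-38428) = 2*I*sqrt(9607)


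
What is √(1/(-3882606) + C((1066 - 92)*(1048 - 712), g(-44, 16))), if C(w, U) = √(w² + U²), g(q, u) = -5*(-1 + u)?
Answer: √(-22974 + 267596970732*√11900192369)/298662 ≈ 572.07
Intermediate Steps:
g(q, u) = 5 - 5*u
C(w, U) = √(U² + w²)
√(1/(-3882606) + C((1066 - 92)*(1048 - 712), g(-44, 16))) = √(1/(-3882606) + √((5 - 5*16)² + ((1066 - 92)*(1048 - 712))²)) = √(-1/3882606 + √((5 - 80)² + (974*336)²)) = √(-1/3882606 + √((-75)² + 327264²)) = √(-1/3882606 + √(5625 + 107101725696)) = √(-1/3882606 + √107101731321) = √(-1/3882606 + 3*√11900192369)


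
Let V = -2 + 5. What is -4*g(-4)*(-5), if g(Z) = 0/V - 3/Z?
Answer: 15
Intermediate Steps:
V = 3
g(Z) = -3/Z (g(Z) = 0/3 - 3/Z = 0*(1/3) - 3/Z = 0 - 3/Z = -3/Z)
-4*g(-4)*(-5) = -(-12)/(-4)*(-5) = -(-12)*(-1)/4*(-5) = -4*3/4*(-5) = -3*(-5) = 15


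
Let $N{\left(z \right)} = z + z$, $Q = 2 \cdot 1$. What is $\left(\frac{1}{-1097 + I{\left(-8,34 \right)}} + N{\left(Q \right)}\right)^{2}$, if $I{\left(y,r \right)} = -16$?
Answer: $\frac{19811401}{1238769} \approx 15.993$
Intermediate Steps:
$Q = 2$
$N{\left(z \right)} = 2 z$
$\left(\frac{1}{-1097 + I{\left(-8,34 \right)}} + N{\left(Q \right)}\right)^{2} = \left(\frac{1}{-1097 - 16} + 2 \cdot 2\right)^{2} = \left(\frac{1}{-1113} + 4\right)^{2} = \left(- \frac{1}{1113} + 4\right)^{2} = \left(\frac{4451}{1113}\right)^{2} = \frac{19811401}{1238769}$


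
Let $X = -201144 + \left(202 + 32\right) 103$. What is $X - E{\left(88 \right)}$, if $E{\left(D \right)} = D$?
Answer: $-177130$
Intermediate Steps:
$X = -177042$ ($X = -201144 + 234 \cdot 103 = -201144 + 24102 = -177042$)
$X - E{\left(88 \right)} = -177042 - 88 = -177130$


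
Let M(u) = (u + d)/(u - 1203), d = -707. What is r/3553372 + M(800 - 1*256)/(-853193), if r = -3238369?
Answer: -1820787108500639/1997898284968564 ≈ -0.91135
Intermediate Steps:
M(u) = (-707 + u)/(-1203 + u) (M(u) = (u - 707)/(u - 1203) = (-707 + u)/(-1203 + u))
r/3553372 + M(800 - 1*256)/(-853193) = -3238369/3553372 + ((-707 + (800 - 1*256))/(-1203 + (800 - 1*256)))/(-853193) = -3238369*1/3553372 + ((-707 + (800 - 256))/(-1203 + (800 - 256)))*(-1/853193) = -3238369/3553372 + ((-707 + 544)/(-1203 + 544))*(-1/853193) = -3238369/3553372 + (-163/(-659))*(-1/853193) = -3238369/3553372 - 1/659*(-163)*(-1/853193) = -3238369/3553372 + (163/659)*(-1/853193) = -3238369/3553372 - 163/562254187 = -1820787108500639/1997898284968564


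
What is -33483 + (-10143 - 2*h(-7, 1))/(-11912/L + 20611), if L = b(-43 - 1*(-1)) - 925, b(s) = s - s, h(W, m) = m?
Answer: -638767488146/19077087 ≈ -33484.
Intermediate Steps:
b(s) = 0
L = -925 (L = 0 - 925 = -925)
-33483 + (-10143 - 2*h(-7, 1))/(-11912/L + 20611) = -33483 + (-10143 - 2*1)/(-11912/(-925) + 20611) = -33483 + (-10143 - 2)/(-11912*(-1/925) + 20611) = -33483 - 10145/(11912/925 + 20611) = -33483 - 10145/19077087/925 = -33483 - 10145*925/19077087 = -33483 - 9384125/19077087 = -638767488146/19077087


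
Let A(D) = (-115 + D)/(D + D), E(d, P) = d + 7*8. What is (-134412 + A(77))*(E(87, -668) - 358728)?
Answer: 3711262593655/77 ≈ 4.8198e+10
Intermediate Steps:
E(d, P) = 56 + d (E(d, P) = d + 56 = 56 + d)
A(D) = (-115 + D)/(2*D) (A(D) = (-115 + D)/((2*D)) = (-115 + D)*(1/(2*D)) = (-115 + D)/(2*D))
(-134412 + A(77))*(E(87, -668) - 358728) = (-134412 + (1/2)*(-115 + 77)/77)*((56 + 87) - 358728) = (-134412 + (1/2)*(1/77)*(-38))*(143 - 358728) = (-134412 - 19/77)*(-358585) = -10349743/77*(-358585) = 3711262593655/77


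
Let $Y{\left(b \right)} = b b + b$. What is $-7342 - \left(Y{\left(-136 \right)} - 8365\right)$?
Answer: $-17337$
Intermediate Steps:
$Y{\left(b \right)} = b + b^{2}$ ($Y{\left(b \right)} = b^{2} + b = b + b^{2}$)
$-7342 - \left(Y{\left(-136 \right)} - 8365\right) = -7342 - \left(- 136 \left(1 - 136\right) - 8365\right) = -7342 - \left(\left(-136\right) \left(-135\right) - 8365\right) = -7342 - \left(18360 - 8365\right) = -7342 - 9995 = -17337$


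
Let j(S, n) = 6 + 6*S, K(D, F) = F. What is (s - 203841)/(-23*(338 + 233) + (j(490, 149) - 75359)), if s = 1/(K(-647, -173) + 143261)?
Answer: 29167201007/12240606048 ≈ 2.3828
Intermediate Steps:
s = 1/143088 (s = 1/(-173 + 143261) = 1/143088 ≈ 6.9887e-6)
(s - 203841)/(-23*(338 + 233) + (j(490, 149) - 75359)) = (1/143088 - 203841)/(-23*(338 + 233) + ((6 + 6*490) - 75359)) = -29167201007/(143088*(-23*571 + ((6 + 2940) - 75359))) = -29167201007/(143088*(-13133 + (2946 - 75359))) = -29167201007/(143088*(-13133 - 72413)) = -29167201007/143088/(-85546) = -29167201007/143088*(-1/85546) = 29167201007/12240606048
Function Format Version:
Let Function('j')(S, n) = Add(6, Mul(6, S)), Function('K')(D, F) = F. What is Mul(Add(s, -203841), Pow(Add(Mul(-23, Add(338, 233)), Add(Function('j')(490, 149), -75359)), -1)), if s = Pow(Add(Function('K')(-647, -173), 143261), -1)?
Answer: Rational(29167201007, 12240606048) ≈ 2.3828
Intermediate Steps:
s = Rational(1, 143088) (s = Pow(Add(-173, 143261), -1) = Pow(143088, -1) = Rational(1, 143088) ≈ 6.9887e-6)
Mul(Add(s, -203841), Pow(Add(Mul(-23, Add(338, 233)), Add(Function('j')(490, 149), -75359)), -1)) = Mul(Add(Rational(1, 143088), -203841), Pow(Add(Mul(-23, Add(338, 233)), Add(Add(6, Mul(6, 490)), -75359)), -1)) = Mul(Rational(-29167201007, 143088), Pow(Add(Mul(-23, 571), Add(Add(6, 2940), -75359)), -1)) = Mul(Rational(-29167201007, 143088), Pow(Add(-13133, Add(2946, -75359)), -1)) = Mul(Rational(-29167201007, 143088), Pow(Add(-13133, -72413), -1)) = Mul(Rational(-29167201007, 143088), Pow(-85546, -1)) = Mul(Rational(-29167201007, 143088), Rational(-1, 85546)) = Rational(29167201007, 12240606048)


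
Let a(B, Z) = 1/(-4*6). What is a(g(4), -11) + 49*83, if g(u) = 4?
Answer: 97607/24 ≈ 4067.0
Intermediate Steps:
a(B, Z) = -1/24 (a(B, Z) = 1/(-24) = -1/24)
a(g(4), -11) + 49*83 = -1/24 + 49*83 = -1/24 + 4067 = 97607/24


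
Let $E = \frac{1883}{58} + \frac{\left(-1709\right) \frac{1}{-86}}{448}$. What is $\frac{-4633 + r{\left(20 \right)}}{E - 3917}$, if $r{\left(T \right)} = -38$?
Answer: $\frac{5218964352}{4340187431} \approx 1.2025$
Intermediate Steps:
$E = \frac{36323673}{1117312}$ ($E = 1883 \cdot \frac{1}{58} + \left(-1709\right) \left(- \frac{1}{86}\right) \frac{1}{448} = \frac{1883}{58} + \frac{1709}{86} \cdot \frac{1}{448} = \frac{1883}{58} + \frac{1709}{38528} = \frac{36323673}{1117312} \approx 32.51$)
$\frac{-4633 + r{\left(20 \right)}}{E - 3917} = \frac{-4633 - 38}{\frac{36323673}{1117312} - 3917} = - \frac{4671}{- \frac{4340187431}{1117312}} = \left(-4671\right) \left(- \frac{1117312}{4340187431}\right) = \frac{5218964352}{4340187431}$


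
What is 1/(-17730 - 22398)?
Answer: -1/40128 ≈ -2.4920e-5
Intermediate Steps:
1/(-17730 - 22398) = 1/(-40128) = -1/40128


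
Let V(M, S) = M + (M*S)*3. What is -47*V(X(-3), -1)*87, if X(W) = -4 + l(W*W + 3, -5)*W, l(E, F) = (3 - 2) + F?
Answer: 65424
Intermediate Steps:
l(E, F) = 1 + F
X(W) = -4 - 4*W (X(W) = -4 + (1 - 5)*W = -4 - 4*W)
V(M, S) = M + 3*M*S
-47*V(X(-3), -1)*87 = -47*(-4 - 4*(-3))*(1 + 3*(-1))*87 = -47*(-4 + 12)*(1 - 3)*87 = -376*(-2)*87 = -47*(-16)*87 = 752*87 = 65424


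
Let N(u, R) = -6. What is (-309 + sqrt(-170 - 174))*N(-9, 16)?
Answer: 1854 - 12*I*sqrt(86) ≈ 1854.0 - 111.28*I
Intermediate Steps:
(-309 + sqrt(-170 - 174))*N(-9, 16) = (-309 + sqrt(-170 - 174))*(-6) = (-309 + sqrt(-344))*(-6) = (-309 + 2*I*sqrt(86))*(-6) = 1854 - 12*I*sqrt(86)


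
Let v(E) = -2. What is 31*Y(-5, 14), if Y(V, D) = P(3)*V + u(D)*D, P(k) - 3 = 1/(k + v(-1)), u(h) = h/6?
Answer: 1178/3 ≈ 392.67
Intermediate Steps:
u(h) = h/6 (u(h) = h*(⅙) = h/6)
P(k) = 3 + 1/(-2 + k) (P(k) = 3 + 1/(k - 2) = 3 + 1/(-2 + k))
Y(V, D) = 4*V + D²/6 (Y(V, D) = ((-5 + 3*3)/(-2 + 3))*V + (D/6)*D = ((-5 + 9)/1)*V + D²/6 = (1*4)*V + D²/6 = 4*V + D²/6)
31*Y(-5, 14) = 31*(4*(-5) + (⅙)*14²) = 31*(-20 + (⅙)*196) = 31*(-20 + 98/3) = 31*(38/3) = 1178/3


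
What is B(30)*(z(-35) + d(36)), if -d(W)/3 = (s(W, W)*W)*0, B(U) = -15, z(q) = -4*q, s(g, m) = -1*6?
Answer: -2100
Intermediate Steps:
s(g, m) = -6
d(W) = 0 (d(W) = -3*(-6*W)*0 = -3*0 = 0)
B(30)*(z(-35) + d(36)) = -15*(-4*(-35) + 0) = -15*(140 + 0) = -15*140 = -2100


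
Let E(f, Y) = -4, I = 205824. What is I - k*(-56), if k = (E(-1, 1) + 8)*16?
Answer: 209408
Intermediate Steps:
k = 64 (k = (-4 + 8)*16 = 4*16 = 64)
I - k*(-56) = 205824 - 64*(-56) = 205824 - 1*(-3584) = 205824 + 3584 = 209408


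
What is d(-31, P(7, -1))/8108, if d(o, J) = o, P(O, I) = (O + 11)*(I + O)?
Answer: -31/8108 ≈ -0.0038234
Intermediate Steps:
P(O, I) = (11 + O)*(I + O)
d(-31, P(7, -1))/8108 = -31/8108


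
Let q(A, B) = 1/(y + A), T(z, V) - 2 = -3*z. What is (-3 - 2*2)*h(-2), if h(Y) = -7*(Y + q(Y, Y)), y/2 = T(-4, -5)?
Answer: -2499/26 ≈ -96.115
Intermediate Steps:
T(z, V) = 2 - 3*z
y = 28 (y = 2*(2 - 3*(-4)) = 2*(2 + 12) = 2*14 = 28)
q(A, B) = 1/(28 + A)
h(Y) = -7*Y - 7/(28 + Y) (h(Y) = -7*(Y + 1/(28 + Y)) = -7*Y - 7/(28 + Y))
(-3 - 2*2)*h(-2) = (-3 - 2*2)*(7*(-1 - 1*(-2)*(28 - 2))/(28 - 2)) = (-3 - 4)*(7*(-1 - 1*(-2)*26)/26) = -49*(-1 + 52)/26 = -49*51/26 = -7*357/26 = -2499/26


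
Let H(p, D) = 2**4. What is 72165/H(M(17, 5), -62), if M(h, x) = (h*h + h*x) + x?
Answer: 72165/16 ≈ 4510.3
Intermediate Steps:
M(h, x) = x + h**2 + h*x (M(h, x) = (h**2 + h*x) + x = x + h**2 + h*x)
H(p, D) = 16
72165/H(M(17, 5), -62) = 72165/16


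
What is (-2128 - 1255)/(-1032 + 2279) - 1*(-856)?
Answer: 1064049/1247 ≈ 853.29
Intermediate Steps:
(-2128 - 1255)/(-1032 + 2279) - 1*(-856) = -3383/1247 + 856 = 1064049/1247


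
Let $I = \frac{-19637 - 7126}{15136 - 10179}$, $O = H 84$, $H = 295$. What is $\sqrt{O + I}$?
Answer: $\frac{\sqrt{608757754029}}{4957} \approx 157.4$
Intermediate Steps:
$O = 24780$ ($O = 295 \cdot 84 = 24780$)
$I = - \frac{26763}{4957} \approx -5.399$
$\sqrt{O + I} = \sqrt{24780 - \frac{26763}{4957}} = \sqrt{\frac{122807697}{4957}} = \frac{\sqrt{608757754029}}{4957}$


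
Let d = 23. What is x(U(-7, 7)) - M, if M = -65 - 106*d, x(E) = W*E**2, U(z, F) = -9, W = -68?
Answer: -3005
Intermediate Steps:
x(E) = -68*E**2
M = -2503 (M = -65 - 106*23 = -65 - 2438 = -2503)
x(U(-7, 7)) - M = -68*(-9)**2 - 1*(-2503) = -68*81 + 2503 = -5508 + 2503 = -3005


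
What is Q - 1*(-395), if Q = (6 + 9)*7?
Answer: 500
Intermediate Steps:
Q = 105 (Q = 15*7 = 105)
Q - 1*(-395) = 105 - 1*(-395) = 105 + 395 = 500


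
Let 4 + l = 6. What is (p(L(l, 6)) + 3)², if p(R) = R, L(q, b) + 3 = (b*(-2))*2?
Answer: 576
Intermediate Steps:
l = 2 (l = -4 + 6 = 2)
L(q, b) = -3 - 4*b (L(q, b) = -3 + (b*(-2))*2 = -3 - 2*b*2 = -3 - 4*b)
(p(L(l, 6)) + 3)² = ((-3 - 4*6) + 3)² = ((-3 - 24) + 3)² = (-27 + 3)² = (-24)² = 576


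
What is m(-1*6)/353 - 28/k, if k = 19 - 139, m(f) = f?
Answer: 2291/10590 ≈ 0.21634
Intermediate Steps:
k = -120
m(-1*6)/353 - 28/k = -1*6/353 - 28/(-120) = -6*1/353 - 28*(-1/120) = -6/353 + 7/30 = 2291/10590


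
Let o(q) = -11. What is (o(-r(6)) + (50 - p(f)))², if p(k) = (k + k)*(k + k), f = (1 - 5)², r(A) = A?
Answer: 970225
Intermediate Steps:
f = 16 (f = (-4)² = 16)
p(k) = 4*k² (p(k) = (2*k)*(2*k) = 4*k²)
(o(-r(6)) + (50 - p(f)))² = (-11 + (50 - 4*16²))² = (-11 + (50 - 4*256))² = (-11 + (50 - 1*1024))² = (-11 + (50 - 1024))² = (-11 - 974)² = (-985)² = 970225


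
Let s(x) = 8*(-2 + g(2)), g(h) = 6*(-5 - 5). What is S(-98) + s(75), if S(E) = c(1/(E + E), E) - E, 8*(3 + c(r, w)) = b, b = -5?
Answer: -3213/8 ≈ -401.63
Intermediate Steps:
c(r, w) = -29/8 (c(r, w) = -3 + (⅛)*(-5) = -3 - 5/8 = -29/8)
S(E) = -29/8 - E
g(h) = -60 (g(h) = 6*(-10) = -60)
s(x) = -496 (s(x) = 8*(-2 - 60) = 8*(-62) = -496)
S(-98) + s(75) = (-29/8 - 1*(-98)) - 496 = (-29/8 + 98) - 496 = 755/8 - 496 = -3213/8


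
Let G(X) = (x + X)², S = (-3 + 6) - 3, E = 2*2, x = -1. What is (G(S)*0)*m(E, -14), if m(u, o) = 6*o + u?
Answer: 0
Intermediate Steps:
E = 4
S = 0 (S = 3 - 3 = 0)
G(X) = (-1 + X)²
m(u, o) = u + 6*o
(G(S)*0)*m(E, -14) = ((-1 + 0)²*0)*(4 + 6*(-14)) = ((-1)²*0)*(4 - 84) = (1*0)*(-80) = 0*(-80) = 0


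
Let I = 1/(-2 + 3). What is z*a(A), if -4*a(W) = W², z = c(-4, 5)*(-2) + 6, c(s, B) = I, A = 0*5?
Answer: 0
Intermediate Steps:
A = 0
I = 1 (I = 1/1 = 1)
c(s, B) = 1
z = 4 (z = 1*(-2) + 6 = -2 + 6 = 4)
a(W) = -W²/4
z*a(A) = 4*(-¼*0²) = 4*(-¼*0) = 4*0 = 0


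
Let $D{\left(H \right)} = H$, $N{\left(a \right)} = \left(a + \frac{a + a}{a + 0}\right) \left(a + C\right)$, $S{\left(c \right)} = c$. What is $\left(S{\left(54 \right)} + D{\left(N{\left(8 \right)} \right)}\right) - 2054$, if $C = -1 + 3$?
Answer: $-1900$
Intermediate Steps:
$C = 2$
$N{\left(a \right)} = \left(2 + a\right)^{2}$ ($N{\left(a \right)} = \left(a + \frac{a + a}{a + 0}\right) \left(a + 2\right) = \left(a + \frac{2 a}{a}\right) \left(2 + a\right) = \left(a + 2\right) \left(2 + a\right) = \left(2 + a\right) \left(2 + a\right) = \left(2 + a\right)^{2}$)
$\left(S{\left(54 \right)} + D{\left(N{\left(8 \right)} \right)}\right) - 2054 = \left(54 + \left(4 + 8^{2} + 4 \cdot 8\right)\right) - 2054 = \left(54 + \left(4 + 64 + 32\right)\right) - 2054 = \left(54 + 100\right) - 2054 = 154 - 2054 = -1900$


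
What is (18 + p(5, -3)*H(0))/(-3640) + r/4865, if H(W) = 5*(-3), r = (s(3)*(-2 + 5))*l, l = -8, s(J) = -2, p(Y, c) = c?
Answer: -753/101192 ≈ -0.0074413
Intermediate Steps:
r = 48 (r = -2*(-2 + 5)*(-8) = -2*3*(-8) = -6*(-8) = 48)
H(W) = -15
(18 + p(5, -3)*H(0))/(-3640) + r/4865 = (18 - 3*(-15))/(-3640) + 48/4865 = (18 + 45)*(-1/3640) + 48*(1/4865) = 63*(-1/3640) + 48/4865 = -9/520 + 48/4865 = -753/101192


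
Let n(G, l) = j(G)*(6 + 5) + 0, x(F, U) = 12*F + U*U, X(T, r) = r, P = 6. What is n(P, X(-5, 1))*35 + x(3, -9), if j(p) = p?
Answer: 2427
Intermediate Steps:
x(F, U) = U² + 12*F (x(F, U) = 12*F + U² = U² + 12*F)
n(G, l) = 11*G (n(G, l) = G*(6 + 5) + 0 = G*11 + 0 = 11*G + 0 = 11*G)
n(P, X(-5, 1))*35 + x(3, -9) = (11*6)*35 + ((-9)² + 12*3) = 66*35 + (81 + 36) = 2310 + 117 = 2427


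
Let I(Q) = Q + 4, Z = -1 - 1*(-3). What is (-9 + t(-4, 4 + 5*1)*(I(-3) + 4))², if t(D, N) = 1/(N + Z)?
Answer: 8836/121 ≈ 73.025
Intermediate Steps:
Z = 2 (Z = -1 + 3 = 2)
I(Q) = 4 + Q
t(D, N) = 1/(2 + N) (t(D, N) = 1/(N + 2) = 1/(2 + N))
(-9 + t(-4, 4 + 5*1)*(I(-3) + 4))² = (-9 + ((4 - 3) + 4)/(2 + (4 + 5*1)))² = (-9 + (1 + 4)/(2 + (4 + 5)))² = (-9 + 5/(2 + 9))² = (-9 + 5/11)² = (-94/11)² = 8836/121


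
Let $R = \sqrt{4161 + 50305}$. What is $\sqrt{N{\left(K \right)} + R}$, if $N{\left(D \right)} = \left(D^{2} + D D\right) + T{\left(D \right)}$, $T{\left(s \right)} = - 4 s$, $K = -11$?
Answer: $\sqrt{286 + \sqrt{54466}} \approx 22.79$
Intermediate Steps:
$N{\left(D \right)} = - 4 D + 2 D^{2}$ ($N{\left(D \right)} = \left(D^{2} + D D\right) - 4 D = \left(D^{2} + D^{2}\right) - 4 D = 2 D^{2} - 4 D = - 4 D + 2 D^{2}$)
$R = \sqrt{54466} \approx 233.38$
$\sqrt{N{\left(K \right)} + R} = \sqrt{2 \left(-11\right) \left(-2 - 11\right) + \sqrt{54466}} = \sqrt{2 \left(-11\right) \left(-13\right) + \sqrt{54466}} = \sqrt{286 + \sqrt{54466}}$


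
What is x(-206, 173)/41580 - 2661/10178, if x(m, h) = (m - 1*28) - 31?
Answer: -1619165/6045732 ≈ -0.26782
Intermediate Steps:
x(m, h) = -59 + m (x(m, h) = (m - 28) - 31 = (-28 + m) - 31 = -59 + m)
x(-206, 173)/41580 - 2661/10178 = (-59 - 206)/41580 - 2661/10178 = -265*1/41580 - 2661*1/10178 = -53/8316 - 2661/10178 = -1619165/6045732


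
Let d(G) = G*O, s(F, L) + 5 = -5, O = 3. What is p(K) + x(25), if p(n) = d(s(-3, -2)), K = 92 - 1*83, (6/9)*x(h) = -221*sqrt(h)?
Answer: -3375/2 ≈ -1687.5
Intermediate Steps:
s(F, L) = -10 (s(F, L) = -5 - 5 = -10)
x(h) = -663*sqrt(h)/2 (x(h) = 3*(-221*sqrt(h))/2 = -663*sqrt(h)/2)
K = 9 (K = 92 - 83 = 9)
d(G) = 3*G (d(G) = G*3 = 3*G)
p(n) = -30 (p(n) = 3*(-10) = -30)
p(K) + x(25) = -30 - 663*sqrt(25)/2 = -30 - 663/2*5 = -30 - 3315/2 = -3375/2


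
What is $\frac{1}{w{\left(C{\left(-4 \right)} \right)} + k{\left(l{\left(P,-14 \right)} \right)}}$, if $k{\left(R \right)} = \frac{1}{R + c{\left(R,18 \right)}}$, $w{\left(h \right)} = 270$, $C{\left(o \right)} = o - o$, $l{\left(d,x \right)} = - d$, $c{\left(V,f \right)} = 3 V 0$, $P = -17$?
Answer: $\frac{17}{4591} \approx 0.0037029$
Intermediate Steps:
$c{\left(V,f \right)} = 0$
$C{\left(o \right)} = 0$
$k{\left(R \right)} = \frac{1}{R}$ ($k{\left(R \right)} = \frac{1}{R + 0} = \frac{1}{R}$)
$\frac{1}{w{\left(C{\left(-4 \right)} \right)} + k{\left(l{\left(P,-14 \right)} \right)}} = \frac{1}{270 + \frac{1}{\left(-1\right) \left(-17\right)}} = \frac{1}{270 + \frac{1}{17}} = \frac{1}{\frac{4591}{17}} = \frac{17}{4591}$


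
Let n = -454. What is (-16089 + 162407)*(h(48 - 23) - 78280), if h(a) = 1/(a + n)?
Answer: -4913668780478/429 ≈ -1.1454e+10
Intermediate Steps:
h(a) = 1/(-454 + a) (h(a) = 1/(a - 454) = 1/(-454 + a))
(-16089 + 162407)*(h(48 - 23) - 78280) = (-16089 + 162407)*(1/(-454 + (48 - 23)) - 78280) = 146318*(1/(-454 + 25) - 78280) = 146318*(1/(-429) - 78280) = 146318*(-1/429 - 78280) = 146318*(-33582121/429) = -4913668780478/429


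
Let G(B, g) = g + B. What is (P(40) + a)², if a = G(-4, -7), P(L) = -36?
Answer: 2209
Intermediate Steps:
G(B, g) = B + g
a = -11 (a = -4 - 7 = -11)
(P(40) + a)² = (-36 - 11)² = (-47)² = 2209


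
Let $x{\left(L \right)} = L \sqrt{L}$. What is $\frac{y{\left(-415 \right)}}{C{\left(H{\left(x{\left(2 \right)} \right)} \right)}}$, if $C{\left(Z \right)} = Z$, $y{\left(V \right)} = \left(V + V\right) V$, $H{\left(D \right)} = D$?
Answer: $\frac{172225 \sqrt{2}}{2} \approx 1.2178 \cdot 10^{5}$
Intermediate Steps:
$x{\left(L \right)} = L^{\frac{3}{2}}$
$y{\left(V \right)} = 2 V^{2}$ ($y{\left(V \right)} = 2 V V = 2 V^{2}$)
$\frac{y{\left(-415 \right)}}{C{\left(H{\left(x{\left(2 \right)} \right)} \right)}} = \frac{2 \left(-415\right)^{2}}{2^{\frac{3}{2}}} = \frac{2 \cdot 172225}{2 \sqrt{2}} = 344450 \frac{\sqrt{2}}{4} = \frac{172225 \sqrt{2}}{2}$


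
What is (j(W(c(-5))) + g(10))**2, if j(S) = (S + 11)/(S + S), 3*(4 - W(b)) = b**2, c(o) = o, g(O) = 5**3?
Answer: 2608225/169 ≈ 15433.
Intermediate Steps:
g(O) = 125
W(b) = 4 - b**2/3
j(S) = (11 + S)/(2*S) (j(S) = (11 + S)/((2*S)) = (11 + S)*(1/(2*S)) = (11 + S)/(2*S))
(j(W(c(-5))) + g(10))**2 = ((11 + (4 - 1/3*(-5)**2))/(2*(4 - 1/3*(-5)**2)) + 125)**2 = ((11 + (4 - 1/3*25))/(2*(4 - 1/3*25)) + 125)**2 = ((11 + (4 - 25/3))/(2*(4 - 25/3)) + 125)**2 = ((11 - 13/3)/(2*(-13/3)) + 125)**2 = ((1/2)*(-3/13)*(20/3) + 125)**2 = (-10/13 + 125)**2 = (1615/13)**2 = 2608225/169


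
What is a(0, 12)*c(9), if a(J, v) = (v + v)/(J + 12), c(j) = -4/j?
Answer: -8/9 ≈ -0.88889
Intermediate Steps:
a(J, v) = 2*v/(12 + J) (a(J, v) = (2*v)/(12 + J) = 2*v/(12 + J))
a(0, 12)*c(9) = (2*12/(12 + 0))*(-4/9) = (2*12/12)*(-4*⅑) = (2*12*(1/12))*(-4/9) = 2*(-4/9) = -8/9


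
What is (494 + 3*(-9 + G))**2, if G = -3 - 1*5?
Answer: 196249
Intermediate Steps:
G = -8 (G = -3 - 5 = -8)
(494 + 3*(-9 + G))**2 = (494 + 3*(-9 - 8))**2 = (494 + 3*(-17))**2 = (494 - 51)**2 = 443**2 = 196249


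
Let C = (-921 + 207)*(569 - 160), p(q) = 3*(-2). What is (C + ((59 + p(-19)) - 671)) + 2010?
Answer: -290634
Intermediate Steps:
p(q) = -6
C = -292026 (C = -714*409 = -292026)
(C + ((59 + p(-19)) - 671)) + 2010 = (-292026 + ((59 - 6) - 671)) + 2010 = (-292026 + (53 - 671)) + 2010 = (-292026 - 618) + 2010 = -292644 + 2010 = -290634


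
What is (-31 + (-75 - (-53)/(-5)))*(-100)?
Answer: 11660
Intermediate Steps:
(-31 + (-75 - (-53)/(-5)))*(-100) = (-31 + (-75 - (-53)*(-1)/5))*(-100) = (-31 + (-75 - 1*53/5))*(-100) = (-31 + (-75 - 53/5))*(-100) = (-31 - 428/5)*(-100) = -583/5*(-100) = 11660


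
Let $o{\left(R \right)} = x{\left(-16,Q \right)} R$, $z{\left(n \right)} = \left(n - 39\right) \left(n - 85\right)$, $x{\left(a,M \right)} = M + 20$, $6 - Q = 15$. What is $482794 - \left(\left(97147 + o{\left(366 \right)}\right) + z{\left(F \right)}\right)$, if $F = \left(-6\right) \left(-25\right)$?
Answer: $374406$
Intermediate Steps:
$Q = -9$ ($Q = 6 - 15 = -9$)
$x{\left(a,M \right)} = 20 + M$
$F = 150$
$z{\left(n \right)} = \left(-85 + n\right) \left(-39 + n\right)$ ($z{\left(n \right)} = \left(-39 + n\right) \left(-85 + n\right) = \left(-85 + n\right) \left(-39 + n\right)$)
$o{\left(R \right)} = 11 R$ ($o{\left(R \right)} = \left(20 - 9\right) R = 11 R$)
$482794 - \left(\left(97147 + o{\left(366 \right)}\right) + z{\left(F \right)}\right) = 482794 - \left(\left(97147 + 11 \cdot 366\right) + \left(3315 + 150^{2} - 18600\right)\right) = 482794 - \left(\left(97147 + 4026\right) + \left(3315 + 22500 - 18600\right)\right) = 482794 - \left(101173 + 7215\right) = 482794 - 108388 = 374406$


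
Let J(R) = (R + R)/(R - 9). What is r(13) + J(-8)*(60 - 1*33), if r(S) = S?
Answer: 653/17 ≈ 38.412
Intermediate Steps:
J(R) = 2*R/(-9 + R) (J(R) = (2*R)/(-9 + R) = 2*R/(-9 + R))
r(13) + J(-8)*(60 - 1*33) = 13 + (2*(-8)/(-9 - 8))*(60 - 1*33) = 13 + (2*(-8)/(-17))*(60 - 33) = 13 + (2*(-8)*(-1/17))*27 = 13 + (16/17)*27 = 13 + 432/17 = 653/17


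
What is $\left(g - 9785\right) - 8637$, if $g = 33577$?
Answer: $15155$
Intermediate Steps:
$\left(g - 9785\right) - 8637 = \left(33577 - 9785\right) - 8637 = 23792 - 8637 = 15155$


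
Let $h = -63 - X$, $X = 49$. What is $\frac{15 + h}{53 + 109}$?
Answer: $- \frac{97}{162} \approx -0.59877$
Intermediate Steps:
$h = -112$ ($h = -63 - 49 = -112$)
$\frac{15 + h}{53 + 109} = \frac{15 - 112}{53 + 109} = \frac{1}{162} \left(-97\right) = - \frac{97}{162}$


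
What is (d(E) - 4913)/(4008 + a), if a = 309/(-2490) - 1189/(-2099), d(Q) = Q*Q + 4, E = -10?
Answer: -2792698510/2327796011 ≈ -1.1997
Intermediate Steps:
d(Q) = 4 + Q² (d(Q) = Q² + 4 = 4 + Q²)
a = 770673/1742170 (a = 309*(-1/2490) - 1189*(-1/2099) = -103/830 + 1189/2099 = 770673/1742170 ≈ 0.44236)
(d(E) - 4913)/(4008 + a) = ((4 + (-10)²) - 4913)/(4008 + 770673/1742170) = ((4 + 100) - 4913)/(6983388033/1742170) = (104 - 4913)*(1742170/6983388033) = -4809*1742170/6983388033 = -2792698510/2327796011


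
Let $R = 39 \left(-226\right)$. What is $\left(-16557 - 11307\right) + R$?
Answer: $-36678$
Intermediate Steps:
$R = -8814$
$\left(-16557 - 11307\right) + R = \left(-16557 - 11307\right) - 8814 = -27864 - 8814 = -36678$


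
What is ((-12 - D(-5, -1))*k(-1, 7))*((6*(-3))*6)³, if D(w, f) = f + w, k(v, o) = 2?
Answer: 15116544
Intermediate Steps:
((-12 - D(-5, -1))*k(-1, 7))*((6*(-3))*6)³ = ((-12 - (-1 - 5))*2)*((6*(-3))*6)³ = ((-12 - 1*(-6))*2)*(-18*6)³ = ((-12 + 6)*2)*(-108)³ = -6*2*(-1259712) = -12*(-1259712) = 15116544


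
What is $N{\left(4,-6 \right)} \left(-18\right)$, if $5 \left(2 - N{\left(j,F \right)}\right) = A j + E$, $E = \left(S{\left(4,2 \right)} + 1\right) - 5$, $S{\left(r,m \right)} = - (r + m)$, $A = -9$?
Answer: $- \frac{1008}{5} \approx -201.6$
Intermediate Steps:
$S{\left(r,m \right)} = - m - r$ ($S{\left(r,m \right)} = - (m + r) = - m - r$)
$E = -10$ ($E = \left(\left(\left(-1\right) 2 - 4\right) + 1\right) - 5 = \left(\left(-2 - 4\right) + 1\right) - 5 = \left(-6 + 1\right) - 5 = -5 - 5 = -10$)
$N{\left(j,F \right)} = 4 + \frac{9 j}{5}$ ($N{\left(j,F \right)} = 2 - \frac{- 9 j - 10}{5} = 2 - \frac{-10 - 9 j}{5} = 2 + \left(2 + \frac{9 j}{5}\right) = 4 + \frac{9 j}{5}$)
$N{\left(4,-6 \right)} \left(-18\right) = \left(4 + \frac{9}{5} \cdot 4\right) \left(-18\right) = \left(4 + \frac{36}{5}\right) \left(-18\right) = \frac{56}{5} \left(-18\right) = - \frac{1008}{5}$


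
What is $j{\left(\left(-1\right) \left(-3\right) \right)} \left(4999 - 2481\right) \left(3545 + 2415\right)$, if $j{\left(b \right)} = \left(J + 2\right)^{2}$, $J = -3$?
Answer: $15007280$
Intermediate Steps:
$j{\left(b \right)} = 1$ ($j{\left(b \right)} = \left(-3 + 2\right)^{2} = \left(-1\right)^{2} = 1$)
$j{\left(\left(-1\right) \left(-3\right) \right)} \left(4999 - 2481\right) \left(3545 + 2415\right) = 1 \left(4999 - 2481\right) \left(3545 + 2415\right) = 1 \cdot 2518 \cdot 5960 = 1 \cdot 15007280 = 15007280$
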